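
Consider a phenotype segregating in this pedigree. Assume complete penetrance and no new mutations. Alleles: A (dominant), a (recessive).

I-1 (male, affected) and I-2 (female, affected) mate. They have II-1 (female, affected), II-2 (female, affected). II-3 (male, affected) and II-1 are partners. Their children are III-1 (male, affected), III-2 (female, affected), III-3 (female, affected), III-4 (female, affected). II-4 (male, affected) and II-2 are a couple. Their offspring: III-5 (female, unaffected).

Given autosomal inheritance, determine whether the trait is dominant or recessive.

II-4 and II-2 are both affected yet have an unaffected child III-5. Under a recessive model two affected parents are homozygous and every child would be affected, so the trait cannot be recessive.

dominant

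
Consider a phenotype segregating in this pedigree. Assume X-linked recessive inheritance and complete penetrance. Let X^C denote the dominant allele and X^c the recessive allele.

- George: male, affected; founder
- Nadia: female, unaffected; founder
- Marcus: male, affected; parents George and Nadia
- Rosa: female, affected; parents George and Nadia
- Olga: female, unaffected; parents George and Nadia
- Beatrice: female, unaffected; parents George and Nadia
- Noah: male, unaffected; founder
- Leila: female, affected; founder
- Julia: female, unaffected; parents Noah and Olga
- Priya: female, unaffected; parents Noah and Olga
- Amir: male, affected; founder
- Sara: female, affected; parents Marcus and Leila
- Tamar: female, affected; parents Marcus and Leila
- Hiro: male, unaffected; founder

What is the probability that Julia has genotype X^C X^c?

Noah is unaffected, so Noah is X^C Y.
Olga is unaffected so carries C and received c from George (X^c Y), so Olga is X^C X^c.
Their cross gives offspring ratios 1/2 X^C X^C : 1/2 X^C X^c. Conditioning on Julia being unaffected, P(X^C X^c) = 1/2 / 1 = 1/2.

1/2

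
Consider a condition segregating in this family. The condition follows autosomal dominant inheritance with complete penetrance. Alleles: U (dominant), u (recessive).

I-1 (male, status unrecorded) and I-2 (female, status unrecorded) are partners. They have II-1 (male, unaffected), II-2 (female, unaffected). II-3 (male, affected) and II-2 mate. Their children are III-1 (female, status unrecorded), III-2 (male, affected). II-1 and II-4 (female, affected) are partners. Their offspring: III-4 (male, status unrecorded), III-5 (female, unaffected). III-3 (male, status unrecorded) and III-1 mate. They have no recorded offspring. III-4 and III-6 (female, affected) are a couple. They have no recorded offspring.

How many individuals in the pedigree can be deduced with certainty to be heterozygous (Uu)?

2

Obligate heterozygotes: II-4 is affected so carries U and passed u to III-5 (uu), so II-4 is Uu; III-2 is affected so carries U and received u from II-2 (uu), so III-2 is Uu.
Every other individual is either homozygous by phenotype or has at least one consistent homozygous assignment, so the count is 2.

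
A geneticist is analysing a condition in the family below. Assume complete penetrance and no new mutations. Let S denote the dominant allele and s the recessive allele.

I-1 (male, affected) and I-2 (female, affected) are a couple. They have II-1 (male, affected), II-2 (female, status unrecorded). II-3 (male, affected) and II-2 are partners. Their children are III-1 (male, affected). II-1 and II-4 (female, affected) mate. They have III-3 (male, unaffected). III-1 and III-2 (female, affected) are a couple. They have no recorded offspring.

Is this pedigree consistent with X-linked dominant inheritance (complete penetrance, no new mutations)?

Yes

A consistent assignment under X-linked dominant exists: I-1 X^S Y, I-2 X^S X^S, II-1 X^S Y, II-2 X^S X^S, II-3 X^S Y, II-4 X^S X^s, III-1 X^S Y, III-2 X^S X^S, III-3 X^s Y.
In this assignment every recorded phenotype matches its genotype and every non-founder's genotype is obtainable from its parents' genotypes, so the pedigree is consistent.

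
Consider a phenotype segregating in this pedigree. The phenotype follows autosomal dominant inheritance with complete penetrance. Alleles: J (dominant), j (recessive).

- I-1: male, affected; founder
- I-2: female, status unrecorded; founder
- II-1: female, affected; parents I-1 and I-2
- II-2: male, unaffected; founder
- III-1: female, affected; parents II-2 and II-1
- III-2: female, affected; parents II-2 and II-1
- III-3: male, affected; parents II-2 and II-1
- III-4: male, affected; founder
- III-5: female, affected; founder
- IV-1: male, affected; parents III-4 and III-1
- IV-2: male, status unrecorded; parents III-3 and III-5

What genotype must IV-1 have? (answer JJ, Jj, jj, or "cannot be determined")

IV-1's phenotype allows JJ or Jj, and no parent or child forces a single allele at both positions; consistent genotype assignments exist with IV-1 as JJ or Jj.

cannot be determined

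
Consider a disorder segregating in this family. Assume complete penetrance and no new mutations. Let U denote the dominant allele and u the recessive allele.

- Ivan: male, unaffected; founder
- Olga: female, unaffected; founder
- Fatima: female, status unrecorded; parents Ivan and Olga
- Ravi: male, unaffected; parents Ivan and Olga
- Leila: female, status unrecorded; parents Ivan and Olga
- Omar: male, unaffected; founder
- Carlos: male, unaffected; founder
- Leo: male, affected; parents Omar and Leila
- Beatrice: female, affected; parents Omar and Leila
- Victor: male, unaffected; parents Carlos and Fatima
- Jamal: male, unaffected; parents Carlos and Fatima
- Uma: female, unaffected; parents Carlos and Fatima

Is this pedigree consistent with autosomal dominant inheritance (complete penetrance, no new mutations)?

No

No assignment of genotypes under autosomal dominant satisfies every parent–offspring relationship, so the pedigree is inconsistent.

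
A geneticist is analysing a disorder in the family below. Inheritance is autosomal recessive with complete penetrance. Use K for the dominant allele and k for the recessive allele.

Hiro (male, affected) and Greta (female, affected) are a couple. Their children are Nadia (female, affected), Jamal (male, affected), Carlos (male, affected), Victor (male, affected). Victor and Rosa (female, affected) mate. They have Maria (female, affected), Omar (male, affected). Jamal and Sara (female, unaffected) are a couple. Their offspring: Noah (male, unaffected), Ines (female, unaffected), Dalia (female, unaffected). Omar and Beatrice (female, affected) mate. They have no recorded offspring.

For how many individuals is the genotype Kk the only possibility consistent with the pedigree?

Obligate heterozygotes: Noah is unaffected so carries K and received k from Jamal (kk), so Noah is Kk; Ines is unaffected so carries K and received k from Jamal (kk), so Ines is Kk; Dalia is unaffected so carries K and received k from Jamal (kk), so Dalia is Kk.
Every other individual is either homozygous by phenotype or has at least one consistent homozygous assignment, so the count is 3.

3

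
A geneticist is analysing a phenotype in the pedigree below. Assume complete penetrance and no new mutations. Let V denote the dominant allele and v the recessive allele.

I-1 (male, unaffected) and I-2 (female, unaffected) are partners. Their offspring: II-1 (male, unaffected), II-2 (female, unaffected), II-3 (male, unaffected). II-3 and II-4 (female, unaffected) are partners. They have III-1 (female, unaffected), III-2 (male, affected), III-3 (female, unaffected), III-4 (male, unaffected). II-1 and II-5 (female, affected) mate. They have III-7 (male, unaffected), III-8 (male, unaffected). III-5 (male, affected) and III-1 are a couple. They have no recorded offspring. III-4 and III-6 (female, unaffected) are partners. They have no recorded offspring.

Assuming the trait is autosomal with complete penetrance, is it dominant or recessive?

recessive

II-3 and II-4 are both unaffected yet have an affected child III-2. Under dominance, an affected child requires at least one affected parent, so the trait cannot be dominant.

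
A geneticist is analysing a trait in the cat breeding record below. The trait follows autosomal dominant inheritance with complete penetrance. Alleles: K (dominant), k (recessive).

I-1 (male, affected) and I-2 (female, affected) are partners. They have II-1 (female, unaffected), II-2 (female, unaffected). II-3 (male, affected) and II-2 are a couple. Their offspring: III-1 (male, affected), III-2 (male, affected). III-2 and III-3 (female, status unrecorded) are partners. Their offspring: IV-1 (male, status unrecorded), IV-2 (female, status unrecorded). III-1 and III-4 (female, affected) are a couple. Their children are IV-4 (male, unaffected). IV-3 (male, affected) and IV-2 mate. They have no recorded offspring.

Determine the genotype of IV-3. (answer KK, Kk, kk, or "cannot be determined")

IV-3's phenotype allows KK or Kk, and no parent or child forces a single allele at both positions; consistent genotype assignments exist with IV-3 as KK or Kk.

cannot be determined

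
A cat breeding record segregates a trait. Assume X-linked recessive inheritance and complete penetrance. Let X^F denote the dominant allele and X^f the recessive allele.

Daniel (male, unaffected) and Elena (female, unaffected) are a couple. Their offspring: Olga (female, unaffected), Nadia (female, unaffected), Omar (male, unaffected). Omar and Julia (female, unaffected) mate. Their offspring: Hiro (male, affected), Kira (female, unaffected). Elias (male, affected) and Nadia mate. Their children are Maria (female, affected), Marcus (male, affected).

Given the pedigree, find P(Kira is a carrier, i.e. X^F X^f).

Omar is unaffected, so Omar is X^F Y.
Julia is unaffected so carries F and passed f to Hiro (X^f Y), so Julia is X^F X^f.
Their cross gives offspring ratios 1/2 X^F X^F : 1/2 X^F X^f. Conditioning on Kira being unaffected, P(X^F X^f) = 1/2 / 1 = 1/2.

1/2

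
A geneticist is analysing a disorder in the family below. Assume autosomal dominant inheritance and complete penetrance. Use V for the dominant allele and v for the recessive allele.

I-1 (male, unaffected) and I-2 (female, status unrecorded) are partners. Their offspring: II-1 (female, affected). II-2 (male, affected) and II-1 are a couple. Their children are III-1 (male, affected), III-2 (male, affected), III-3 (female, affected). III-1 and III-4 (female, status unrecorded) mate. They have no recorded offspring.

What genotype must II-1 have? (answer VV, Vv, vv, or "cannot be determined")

From phenotype alone, II-1 is VV or Vv.
II-1 is affected so carries V and received v from I-1 (vv), so II-1 is Vv.

Vv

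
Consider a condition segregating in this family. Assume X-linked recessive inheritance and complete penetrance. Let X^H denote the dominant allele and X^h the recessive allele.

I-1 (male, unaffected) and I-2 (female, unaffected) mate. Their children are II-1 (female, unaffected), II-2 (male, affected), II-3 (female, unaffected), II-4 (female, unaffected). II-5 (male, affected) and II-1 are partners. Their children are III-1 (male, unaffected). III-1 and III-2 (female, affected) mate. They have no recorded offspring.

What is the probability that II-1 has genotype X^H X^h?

I-1 is unaffected, so I-1 is X^H Y.
I-2 is unaffected so carries H and passed h to II-2 (X^h Y), so I-2 is X^H X^h.
Their cross gives offspring ratios 1/2 X^H X^H : 1/2 X^H X^h. Conditioning on II-1 being unaffected, P(X^H X^h) = 1/2 / 1 = 1/2 before taking II-1's own offspring into account.
II-5 is affected, so II-5 is X^h Y.
Now use II-1's offspring. Probability of each recorded status — unaffected son III-1: 1/2 if II-1 is X^H X^h, 1 if X^H X^H.
Bayes: P(X^H X^h) = 1/2·1/2 / (1/2·1/2 + 1/2·1) = 1/3.

1/3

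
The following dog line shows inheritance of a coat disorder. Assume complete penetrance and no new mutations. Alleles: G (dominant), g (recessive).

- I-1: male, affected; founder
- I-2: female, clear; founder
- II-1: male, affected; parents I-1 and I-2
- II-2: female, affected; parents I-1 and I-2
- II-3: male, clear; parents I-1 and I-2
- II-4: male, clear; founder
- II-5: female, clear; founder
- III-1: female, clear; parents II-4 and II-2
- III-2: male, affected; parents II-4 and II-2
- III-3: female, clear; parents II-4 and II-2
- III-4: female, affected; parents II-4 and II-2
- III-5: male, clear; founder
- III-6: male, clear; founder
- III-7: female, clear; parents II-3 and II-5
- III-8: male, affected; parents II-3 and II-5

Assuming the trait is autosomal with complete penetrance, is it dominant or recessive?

recessive

II-3 and II-5 are both clear yet have an affected child III-8. Under dominance, an affected child requires at least one affected parent, so the trait cannot be dominant.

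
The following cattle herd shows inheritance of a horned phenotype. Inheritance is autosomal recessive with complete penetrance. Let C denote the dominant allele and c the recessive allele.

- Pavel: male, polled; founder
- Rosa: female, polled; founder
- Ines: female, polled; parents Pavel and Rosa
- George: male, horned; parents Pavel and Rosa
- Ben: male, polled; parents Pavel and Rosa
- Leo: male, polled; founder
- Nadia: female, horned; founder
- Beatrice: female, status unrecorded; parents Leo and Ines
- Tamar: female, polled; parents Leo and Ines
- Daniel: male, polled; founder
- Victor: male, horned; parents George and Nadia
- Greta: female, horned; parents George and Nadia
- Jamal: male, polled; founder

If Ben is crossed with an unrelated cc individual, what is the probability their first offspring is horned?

1/3

Pavel is polled so carries C and passed c to George (cc), so Pavel is Cc.
Rosa is polled so carries C and passed c to George (cc), so Rosa is Cc.
Ben is a polled offspring of Pavel (Cc) × Rosa (Cc), whose cross gives 1/4 CC : 1/2 Cc : 1/4 cc; conditioning on being polled, Ben is CC with probability 1/3, Cc with probability 2/3.
Summing over parental genotype combinations, P(offspring is horned) = 2/3·1/2 = 1/3.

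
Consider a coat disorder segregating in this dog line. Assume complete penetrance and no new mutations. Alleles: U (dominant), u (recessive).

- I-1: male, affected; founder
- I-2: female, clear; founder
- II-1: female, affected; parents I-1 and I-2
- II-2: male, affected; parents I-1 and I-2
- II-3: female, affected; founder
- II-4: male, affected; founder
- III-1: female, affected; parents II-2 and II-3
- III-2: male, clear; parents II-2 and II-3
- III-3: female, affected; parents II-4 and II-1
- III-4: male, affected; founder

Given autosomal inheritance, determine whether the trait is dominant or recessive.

II-2 and II-3 are both affected yet have a clear child III-2. Under a recessive model two affected parents are homozygous and every child would be affected, so the trait cannot be recessive.

dominant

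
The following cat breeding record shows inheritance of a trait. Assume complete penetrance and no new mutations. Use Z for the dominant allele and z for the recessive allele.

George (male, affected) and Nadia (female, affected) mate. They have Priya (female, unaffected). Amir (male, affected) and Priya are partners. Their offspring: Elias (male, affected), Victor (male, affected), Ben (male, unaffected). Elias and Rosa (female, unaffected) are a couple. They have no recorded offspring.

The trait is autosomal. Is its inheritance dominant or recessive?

dominant

George and Nadia are both affected yet have an unaffected child Priya. Under a recessive model two affected parents are homozygous and every child would be affected, so the trait cannot be recessive.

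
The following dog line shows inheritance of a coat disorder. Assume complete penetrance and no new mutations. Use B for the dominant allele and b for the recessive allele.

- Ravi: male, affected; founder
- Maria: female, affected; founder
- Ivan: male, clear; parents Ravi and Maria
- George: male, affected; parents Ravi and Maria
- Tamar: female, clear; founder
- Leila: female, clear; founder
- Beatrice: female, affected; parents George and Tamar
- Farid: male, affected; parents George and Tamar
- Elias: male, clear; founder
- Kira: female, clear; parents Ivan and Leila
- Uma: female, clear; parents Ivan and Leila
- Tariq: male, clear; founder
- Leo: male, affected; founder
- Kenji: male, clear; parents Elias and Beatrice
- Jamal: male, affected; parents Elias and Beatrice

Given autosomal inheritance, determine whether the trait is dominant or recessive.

dominant

Ravi and Maria are both affected yet have a clear child Ivan. Under a recessive model two affected parents are homozygous and every child would be affected, so the trait cannot be recessive.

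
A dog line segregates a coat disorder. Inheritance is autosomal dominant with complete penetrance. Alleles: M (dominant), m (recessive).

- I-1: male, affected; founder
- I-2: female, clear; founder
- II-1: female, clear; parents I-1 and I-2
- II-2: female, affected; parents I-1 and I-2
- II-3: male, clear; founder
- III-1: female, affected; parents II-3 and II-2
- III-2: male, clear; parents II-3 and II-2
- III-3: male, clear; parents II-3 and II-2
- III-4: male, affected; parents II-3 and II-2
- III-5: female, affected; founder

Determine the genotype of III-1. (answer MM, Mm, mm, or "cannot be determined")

From phenotype alone, III-1 is MM or Mm.
III-1 is affected so carries M and received m from II-3 (mm), so III-1 is Mm.

Mm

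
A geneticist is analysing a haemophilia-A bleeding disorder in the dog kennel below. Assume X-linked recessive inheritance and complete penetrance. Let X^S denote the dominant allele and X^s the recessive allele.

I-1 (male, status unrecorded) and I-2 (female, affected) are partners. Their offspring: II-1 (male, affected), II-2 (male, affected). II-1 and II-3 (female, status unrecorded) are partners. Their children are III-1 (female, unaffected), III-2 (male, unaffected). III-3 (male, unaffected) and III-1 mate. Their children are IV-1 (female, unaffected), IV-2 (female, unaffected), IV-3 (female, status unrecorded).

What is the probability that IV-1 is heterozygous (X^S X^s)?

III-3 is unaffected, so III-3 is X^S Y.
III-1 is unaffected so carries S and received s from II-1 (X^s Y), so III-1 is X^S X^s.
Their cross gives offspring ratios 1/2 X^S X^S : 1/2 X^S X^s. Conditioning on IV-1 being unaffected, P(X^S X^s) = 1/2 / 1 = 1/2.

1/2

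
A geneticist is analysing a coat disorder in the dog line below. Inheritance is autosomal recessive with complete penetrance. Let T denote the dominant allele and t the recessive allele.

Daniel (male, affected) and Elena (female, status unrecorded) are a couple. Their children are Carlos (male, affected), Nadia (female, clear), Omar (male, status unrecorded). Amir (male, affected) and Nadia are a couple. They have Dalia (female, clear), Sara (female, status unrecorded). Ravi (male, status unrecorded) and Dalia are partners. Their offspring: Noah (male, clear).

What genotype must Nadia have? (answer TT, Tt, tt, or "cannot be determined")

Tt

From phenotype alone, Nadia is TT or Tt.
Nadia is clear so carries T and received t from Daniel (tt), so Nadia is Tt.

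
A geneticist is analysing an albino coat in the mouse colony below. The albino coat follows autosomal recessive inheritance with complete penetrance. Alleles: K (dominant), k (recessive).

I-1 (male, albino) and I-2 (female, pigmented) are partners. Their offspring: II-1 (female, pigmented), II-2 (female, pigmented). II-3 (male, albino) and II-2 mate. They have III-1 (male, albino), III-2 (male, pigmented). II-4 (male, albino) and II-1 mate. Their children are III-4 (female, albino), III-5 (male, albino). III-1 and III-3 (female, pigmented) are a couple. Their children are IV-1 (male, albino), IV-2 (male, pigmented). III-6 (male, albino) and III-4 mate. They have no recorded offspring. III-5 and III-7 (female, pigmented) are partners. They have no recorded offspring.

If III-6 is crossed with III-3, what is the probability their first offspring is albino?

III-6 is albino, so III-6 is kk.
III-3 is pigmented so carries K and passed k to IV-1 (kk), so III-3 is Kk.
The cross gives 1/2 Kk : 1/2 kk, so P(offspring is albino) = 1/2.

1/2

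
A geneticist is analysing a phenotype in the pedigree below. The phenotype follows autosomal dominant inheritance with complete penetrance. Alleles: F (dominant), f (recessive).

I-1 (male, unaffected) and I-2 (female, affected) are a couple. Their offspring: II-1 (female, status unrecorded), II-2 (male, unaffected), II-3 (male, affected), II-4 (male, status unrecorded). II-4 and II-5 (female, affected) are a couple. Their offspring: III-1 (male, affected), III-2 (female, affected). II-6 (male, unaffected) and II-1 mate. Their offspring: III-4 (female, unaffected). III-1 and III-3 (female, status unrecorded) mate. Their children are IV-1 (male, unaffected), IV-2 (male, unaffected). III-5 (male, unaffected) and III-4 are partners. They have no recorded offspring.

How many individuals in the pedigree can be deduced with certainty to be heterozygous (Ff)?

3

Obligate heterozygotes: I-2 is affected so carries F and passed f to II-2 (ff), so I-2 is Ff; II-3 is affected so carries F and received f from I-1 (ff), so II-3 is Ff; III-1 is affected so carries F and passed f to IV-1 (ff), so III-1 is Ff.
Every other individual is either homozygous by phenotype or has at least one consistent homozygous assignment, so the count is 3.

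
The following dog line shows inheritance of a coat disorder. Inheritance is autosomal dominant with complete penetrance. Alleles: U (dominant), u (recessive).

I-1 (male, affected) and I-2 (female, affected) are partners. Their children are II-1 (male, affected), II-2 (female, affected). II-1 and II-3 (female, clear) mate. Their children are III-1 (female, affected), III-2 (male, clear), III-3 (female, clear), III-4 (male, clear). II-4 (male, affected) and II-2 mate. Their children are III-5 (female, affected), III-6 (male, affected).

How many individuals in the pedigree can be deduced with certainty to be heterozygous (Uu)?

2

Obligate heterozygotes: II-1 is affected so carries U and passed u to III-2 (uu), so II-1 is Uu; III-1 is affected so carries U and received u from II-3 (uu), so III-1 is Uu.
Every other individual is either homozygous by phenotype or has at least one consistent homozygous assignment, so the count is 2.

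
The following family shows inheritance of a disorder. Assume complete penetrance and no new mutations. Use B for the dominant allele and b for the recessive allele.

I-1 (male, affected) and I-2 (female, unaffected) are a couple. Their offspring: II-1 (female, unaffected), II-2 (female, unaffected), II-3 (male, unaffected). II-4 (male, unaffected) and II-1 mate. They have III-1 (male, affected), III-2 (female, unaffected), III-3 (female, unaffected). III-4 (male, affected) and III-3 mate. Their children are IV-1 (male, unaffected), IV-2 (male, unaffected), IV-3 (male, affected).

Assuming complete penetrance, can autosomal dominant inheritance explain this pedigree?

No

Under autosomal dominant, III-1 (affected, male) cannot arise from II-4 (unaffected) × II-1 (unaffected).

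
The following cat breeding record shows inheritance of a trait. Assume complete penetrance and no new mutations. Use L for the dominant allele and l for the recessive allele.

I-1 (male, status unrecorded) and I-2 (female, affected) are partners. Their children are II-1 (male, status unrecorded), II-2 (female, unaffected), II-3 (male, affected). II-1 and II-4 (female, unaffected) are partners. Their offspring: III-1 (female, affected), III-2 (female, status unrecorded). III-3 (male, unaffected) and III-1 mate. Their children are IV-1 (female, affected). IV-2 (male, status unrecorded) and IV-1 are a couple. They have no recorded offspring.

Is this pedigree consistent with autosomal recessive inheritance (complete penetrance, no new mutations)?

A consistent assignment under autosomal recessive exists: I-1 Ll, I-2 ll, II-1 Ll, II-2 Ll, II-3 ll, II-4 Ll, III-1 ll, III-2 LL, III-3 Ll, IV-1 ll, IV-2 LL.
In this assignment every recorded phenotype matches its genotype and every non-founder's genotype is obtainable from its parents' genotypes, so the pedigree is consistent.

Yes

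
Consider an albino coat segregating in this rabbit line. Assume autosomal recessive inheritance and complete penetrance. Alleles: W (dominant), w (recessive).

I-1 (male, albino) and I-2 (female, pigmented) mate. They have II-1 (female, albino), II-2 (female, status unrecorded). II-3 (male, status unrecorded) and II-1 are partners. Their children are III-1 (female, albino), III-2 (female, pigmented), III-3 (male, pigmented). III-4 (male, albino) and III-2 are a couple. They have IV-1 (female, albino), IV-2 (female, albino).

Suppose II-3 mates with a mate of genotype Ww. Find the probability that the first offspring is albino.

1/4

II-3 passed W to III-2 (Ww, whose w came from II-1) and passed w to III-1 (ww), so II-3 is Ww.
The cross gives 1/4 WW : 1/2 Ww : 1/4 ww, so P(offspring is albino) = 1/4.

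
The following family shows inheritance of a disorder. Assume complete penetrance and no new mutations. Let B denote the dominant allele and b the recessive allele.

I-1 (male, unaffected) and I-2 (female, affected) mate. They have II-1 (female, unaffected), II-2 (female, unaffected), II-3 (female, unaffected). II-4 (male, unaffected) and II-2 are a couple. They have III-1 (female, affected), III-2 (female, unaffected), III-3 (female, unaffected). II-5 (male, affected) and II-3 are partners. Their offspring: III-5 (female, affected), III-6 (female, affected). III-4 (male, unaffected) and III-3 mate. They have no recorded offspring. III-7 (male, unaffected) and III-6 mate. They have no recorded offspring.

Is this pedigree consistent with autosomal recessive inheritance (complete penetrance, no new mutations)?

Yes

A consistent assignment under autosomal recessive exists: I-1 BB, I-2 bb, II-1 Bb, II-2 Bb, II-3 Bb, II-4 Bb, II-5 bb, III-1 bb, III-2 BB, III-3 BB, III-4 BB, III-5 bb, III-6 bb, III-7 BB.
In this assignment every recorded phenotype matches its genotype and every non-founder's genotype is obtainable from its parents' genotypes, so the pedigree is consistent.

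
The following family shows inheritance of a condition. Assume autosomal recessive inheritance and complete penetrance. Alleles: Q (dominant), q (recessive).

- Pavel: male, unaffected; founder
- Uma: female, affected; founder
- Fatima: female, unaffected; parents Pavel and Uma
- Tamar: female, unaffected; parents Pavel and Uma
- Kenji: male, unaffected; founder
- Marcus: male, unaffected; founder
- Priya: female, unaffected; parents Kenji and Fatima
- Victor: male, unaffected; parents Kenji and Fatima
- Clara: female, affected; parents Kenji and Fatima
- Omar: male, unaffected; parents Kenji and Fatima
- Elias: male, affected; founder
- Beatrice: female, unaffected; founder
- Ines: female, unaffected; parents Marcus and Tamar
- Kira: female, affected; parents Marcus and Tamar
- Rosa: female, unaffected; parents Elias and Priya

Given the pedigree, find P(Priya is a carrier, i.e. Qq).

Kenji is unaffected so carries Q and passed q to Clara (qq), so Kenji is Qq.
Fatima is unaffected so carries Q and received q from Uma (qq), so Fatima is Qq.
Their cross gives offspring ratios 1/4 QQ : 1/2 Qq : 1/4 qq. Conditioning on Priya being unaffected, P(Qq) = 1/2 / 3/4 = 2/3 before taking Priya's own offspring into account.
Elias is affected, so Elias is qq.
Now use Priya's offspring. Probability of each recorded status — unaffected daughter Rosa: 1/2 if Priya is Qq, 1 if QQ.
Bayes: P(Qq) = 2/3·1/2 / (2/3·1/2 + 1/3·1) = 1/2.

1/2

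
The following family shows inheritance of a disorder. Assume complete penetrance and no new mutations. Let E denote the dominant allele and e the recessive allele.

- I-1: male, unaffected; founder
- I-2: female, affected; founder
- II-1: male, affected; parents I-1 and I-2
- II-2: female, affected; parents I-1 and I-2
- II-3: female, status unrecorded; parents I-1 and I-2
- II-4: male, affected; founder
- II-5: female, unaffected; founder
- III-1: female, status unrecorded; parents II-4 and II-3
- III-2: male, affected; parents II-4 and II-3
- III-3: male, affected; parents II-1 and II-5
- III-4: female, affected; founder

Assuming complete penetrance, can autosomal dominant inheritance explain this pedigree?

Yes

A consistent assignment under autosomal dominant exists: I-1 ee, I-2 EE, II-1 Ee, II-2 Ee, II-3 Ee, II-4 EE, II-5 ee, III-1 EE, III-2 EE, III-3 Ee, III-4 EE.
In this assignment every recorded phenotype matches its genotype and every non-founder's genotype is obtainable from its parents' genotypes, so the pedigree is consistent.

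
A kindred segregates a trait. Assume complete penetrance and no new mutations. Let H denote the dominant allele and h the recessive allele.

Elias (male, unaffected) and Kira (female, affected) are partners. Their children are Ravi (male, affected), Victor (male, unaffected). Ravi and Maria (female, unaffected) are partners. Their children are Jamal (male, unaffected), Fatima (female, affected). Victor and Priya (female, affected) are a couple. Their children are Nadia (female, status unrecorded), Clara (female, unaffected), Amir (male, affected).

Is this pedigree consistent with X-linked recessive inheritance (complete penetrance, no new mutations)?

No

Under X-linked recessive, Victor (unaffected, male) cannot arise from Elias (unaffected) × Kira (affected).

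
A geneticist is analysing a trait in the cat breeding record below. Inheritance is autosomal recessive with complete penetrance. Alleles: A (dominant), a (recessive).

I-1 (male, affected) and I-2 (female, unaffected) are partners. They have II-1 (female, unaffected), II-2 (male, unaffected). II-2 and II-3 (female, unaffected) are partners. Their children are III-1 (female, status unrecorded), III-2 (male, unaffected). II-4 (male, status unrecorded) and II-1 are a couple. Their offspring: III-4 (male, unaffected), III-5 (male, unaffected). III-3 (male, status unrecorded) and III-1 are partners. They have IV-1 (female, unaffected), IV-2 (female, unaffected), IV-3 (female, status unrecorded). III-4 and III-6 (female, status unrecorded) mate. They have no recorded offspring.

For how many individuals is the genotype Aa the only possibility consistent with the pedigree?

Obligate heterozygotes: II-1 is unaffected so carries A and received a from I-1 (aa), so II-1 is Aa; II-2 is unaffected so carries A and received a from I-1 (aa), so II-2 is Aa.
Every other individual is either homozygous by phenotype or has at least one consistent homozygous assignment, so the count is 2.

2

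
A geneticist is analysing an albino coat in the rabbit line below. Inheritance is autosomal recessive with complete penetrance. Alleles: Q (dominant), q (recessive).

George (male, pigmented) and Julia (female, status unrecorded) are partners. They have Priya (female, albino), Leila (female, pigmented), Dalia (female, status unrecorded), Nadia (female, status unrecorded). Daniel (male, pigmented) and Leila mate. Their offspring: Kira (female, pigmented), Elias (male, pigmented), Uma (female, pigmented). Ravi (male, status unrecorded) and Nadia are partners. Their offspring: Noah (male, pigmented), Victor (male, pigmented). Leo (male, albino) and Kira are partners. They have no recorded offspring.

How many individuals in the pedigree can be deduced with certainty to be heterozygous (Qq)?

Obligate heterozygotes: George is pigmented so carries Q and passed q to Priya (qq), so George is Qq.
Every other individual is either homozygous by phenotype or has at least one consistent homozygous assignment, so the count is 1.

1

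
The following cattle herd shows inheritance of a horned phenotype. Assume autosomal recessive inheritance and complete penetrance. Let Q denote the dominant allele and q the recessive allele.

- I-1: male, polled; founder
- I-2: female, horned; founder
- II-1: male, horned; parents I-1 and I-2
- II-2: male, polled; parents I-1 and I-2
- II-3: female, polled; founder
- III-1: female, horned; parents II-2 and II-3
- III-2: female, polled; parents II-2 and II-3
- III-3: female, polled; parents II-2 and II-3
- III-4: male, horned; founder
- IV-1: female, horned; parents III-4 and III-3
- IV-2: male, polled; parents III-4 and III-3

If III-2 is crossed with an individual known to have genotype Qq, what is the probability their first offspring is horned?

1/6

II-2 is polled so carries Q and received q from I-2 (qq), so II-2 is Qq.
II-3 is polled so carries Q and passed q to III-1 (qq), so II-3 is Qq.
III-2 is a polled offspring of II-2 (Qq) × II-3 (Qq), whose cross gives 1/4 QQ : 1/2 Qq : 1/4 qq; conditioning on being polled, III-2 is QQ with probability 1/3, Qq with probability 2/3.
Summing over parental genotype combinations, P(offspring is horned) = 2/3·1/4 = 1/6.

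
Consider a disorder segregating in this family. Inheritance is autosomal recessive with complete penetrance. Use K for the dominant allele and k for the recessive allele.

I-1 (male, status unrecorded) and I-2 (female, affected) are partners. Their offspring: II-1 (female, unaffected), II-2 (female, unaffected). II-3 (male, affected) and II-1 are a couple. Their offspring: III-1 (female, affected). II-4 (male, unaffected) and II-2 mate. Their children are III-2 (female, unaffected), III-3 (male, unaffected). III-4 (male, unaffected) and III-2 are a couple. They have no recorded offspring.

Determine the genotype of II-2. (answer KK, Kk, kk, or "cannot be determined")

From phenotype alone, II-2 is KK or Kk.
II-2 is unaffected so carries K and received k from I-2 (kk), so II-2 is Kk.

Kk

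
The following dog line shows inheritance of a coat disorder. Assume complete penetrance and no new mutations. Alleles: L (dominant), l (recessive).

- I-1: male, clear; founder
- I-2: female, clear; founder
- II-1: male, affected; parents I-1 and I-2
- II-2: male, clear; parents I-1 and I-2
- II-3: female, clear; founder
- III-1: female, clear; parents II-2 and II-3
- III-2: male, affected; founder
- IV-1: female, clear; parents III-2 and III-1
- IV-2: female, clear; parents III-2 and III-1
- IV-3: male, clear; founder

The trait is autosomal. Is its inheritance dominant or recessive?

I-1 and I-2 are both clear yet have an affected child II-1. Under dominance, an affected child requires at least one affected parent, so the trait cannot be dominant.

recessive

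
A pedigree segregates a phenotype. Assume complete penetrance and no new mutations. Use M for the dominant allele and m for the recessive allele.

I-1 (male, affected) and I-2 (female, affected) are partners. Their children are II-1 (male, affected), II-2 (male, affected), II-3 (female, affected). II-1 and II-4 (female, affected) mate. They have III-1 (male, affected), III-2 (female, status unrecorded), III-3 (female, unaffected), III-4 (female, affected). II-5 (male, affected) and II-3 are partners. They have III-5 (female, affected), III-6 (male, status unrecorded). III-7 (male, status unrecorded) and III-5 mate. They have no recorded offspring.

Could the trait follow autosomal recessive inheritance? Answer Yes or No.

Under autosomal recessive, III-3 (unaffected, female) cannot arise from II-1 (affected) × II-4 (affected).

No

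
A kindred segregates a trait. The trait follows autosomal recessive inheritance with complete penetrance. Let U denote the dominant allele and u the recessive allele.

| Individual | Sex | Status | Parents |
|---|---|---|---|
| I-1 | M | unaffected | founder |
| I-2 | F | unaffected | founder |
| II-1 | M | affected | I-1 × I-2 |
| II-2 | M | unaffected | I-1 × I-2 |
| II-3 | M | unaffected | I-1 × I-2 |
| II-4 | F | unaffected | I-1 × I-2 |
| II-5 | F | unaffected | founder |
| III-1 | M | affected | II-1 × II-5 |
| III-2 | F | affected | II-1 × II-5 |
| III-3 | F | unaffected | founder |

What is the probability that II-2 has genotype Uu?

I-1 is unaffected so carries U and passed u to II-1 (uu), so I-1 is Uu.
I-2 is unaffected so carries U and passed u to II-1 (uu), so I-2 is Uu.
Their cross gives offspring ratios 1/4 UU : 1/2 Uu : 1/4 uu. Conditioning on II-2 being unaffected, P(Uu) = 1/2 / 3/4 = 2/3.

2/3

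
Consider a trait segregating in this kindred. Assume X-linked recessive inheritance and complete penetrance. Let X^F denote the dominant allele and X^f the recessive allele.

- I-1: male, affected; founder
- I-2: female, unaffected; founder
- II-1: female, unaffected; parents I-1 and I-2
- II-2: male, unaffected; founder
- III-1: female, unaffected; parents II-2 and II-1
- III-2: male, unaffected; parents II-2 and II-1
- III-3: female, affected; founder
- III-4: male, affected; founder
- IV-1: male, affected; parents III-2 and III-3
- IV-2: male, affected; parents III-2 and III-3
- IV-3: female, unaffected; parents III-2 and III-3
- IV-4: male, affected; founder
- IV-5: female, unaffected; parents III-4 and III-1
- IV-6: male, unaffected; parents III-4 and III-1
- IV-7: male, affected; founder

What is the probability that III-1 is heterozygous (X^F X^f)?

II-2 is unaffected, so II-2 is X^F Y.
II-1 is unaffected so carries F and received f from I-1 (X^f Y), so II-1 is X^F X^f.
Their cross gives offspring ratios 1/2 X^F X^F : 1/2 X^F X^f. Conditioning on III-1 being unaffected, P(X^F X^f) = 1/2 / 1 = 1/2 before taking III-1's own offspring into account.
III-4 is affected, so III-4 is X^f Y.
Now use III-1's offspring. Probability of each recorded status — unaffected daughter IV-5: 1/2 if III-1 is X^F X^f, 1 if X^F X^F; unaffected son IV-6: 1/2 if III-1 is X^F X^f, 1 if X^F X^F.
Bayes: P(X^F X^f) = 1/2·1/4 / (1/2·1/4 + 1/2·1) = 1/5.

1/5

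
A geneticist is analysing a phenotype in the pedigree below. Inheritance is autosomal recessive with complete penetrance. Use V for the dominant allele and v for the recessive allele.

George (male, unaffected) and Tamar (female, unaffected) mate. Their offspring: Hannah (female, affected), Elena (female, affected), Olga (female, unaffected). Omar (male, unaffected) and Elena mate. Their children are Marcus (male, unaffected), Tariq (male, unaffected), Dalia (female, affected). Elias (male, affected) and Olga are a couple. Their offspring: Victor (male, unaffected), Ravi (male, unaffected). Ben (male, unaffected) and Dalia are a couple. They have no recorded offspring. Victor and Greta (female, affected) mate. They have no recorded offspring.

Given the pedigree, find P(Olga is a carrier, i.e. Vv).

1/3

George is unaffected so carries V and passed v to Hannah (vv), so George is Vv.
Tamar is unaffected so carries V and passed v to Hannah (vv), so Tamar is Vv.
Their cross gives offspring ratios 1/4 VV : 1/2 Vv : 1/4 vv. Conditioning on Olga being unaffected, P(Vv) = 1/2 / 3/4 = 2/3 before taking Olga's own offspring into account.
Elias is affected, so Elias is vv.
Now use Olga's offspring. Probability of each recorded status — unaffected son Victor: 1/2 if Olga is Vv, 1 if VV; unaffected son Ravi: 1/2 if Olga is Vv, 1 if VV.
Bayes: P(Vv) = 2/3·1/4 / (2/3·1/4 + 1/3·1) = 1/3.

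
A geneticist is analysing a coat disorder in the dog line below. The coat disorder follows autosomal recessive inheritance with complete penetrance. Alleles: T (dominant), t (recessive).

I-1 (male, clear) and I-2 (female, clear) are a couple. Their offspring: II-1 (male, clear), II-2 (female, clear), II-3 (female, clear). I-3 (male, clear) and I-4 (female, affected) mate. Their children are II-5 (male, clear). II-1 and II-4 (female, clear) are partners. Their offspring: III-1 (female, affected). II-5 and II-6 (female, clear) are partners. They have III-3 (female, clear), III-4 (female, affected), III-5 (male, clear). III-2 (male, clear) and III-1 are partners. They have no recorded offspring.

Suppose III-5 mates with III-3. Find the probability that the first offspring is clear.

II-5 is clear so carries T and received t from I-4 (tt), so II-5 is Tt.
II-6 is clear so carries T and passed t to III-4 (tt), so II-6 is Tt.
III-5 is a clear offspring of II-5 (Tt) × II-6 (Tt), whose cross gives 1/4 TT : 1/2 Tt : 1/4 tt; conditioning on being clear, III-5 is TT with probability 1/3, Tt with probability 2/3.
III-3 is a clear offspring of II-5 (Tt) × II-6 (Tt), whose cross gives 1/4 TT : 1/2 Tt : 1/4 tt; conditioning on being clear, III-3 is TT with probability 1/3, Tt with probability 2/3.
Summing over parental genotype combinations, P(offspring is clear) = 1/9·1 + 2/9·1 + 2/9·1 + 4/9·3/4 = 8/9.

8/9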